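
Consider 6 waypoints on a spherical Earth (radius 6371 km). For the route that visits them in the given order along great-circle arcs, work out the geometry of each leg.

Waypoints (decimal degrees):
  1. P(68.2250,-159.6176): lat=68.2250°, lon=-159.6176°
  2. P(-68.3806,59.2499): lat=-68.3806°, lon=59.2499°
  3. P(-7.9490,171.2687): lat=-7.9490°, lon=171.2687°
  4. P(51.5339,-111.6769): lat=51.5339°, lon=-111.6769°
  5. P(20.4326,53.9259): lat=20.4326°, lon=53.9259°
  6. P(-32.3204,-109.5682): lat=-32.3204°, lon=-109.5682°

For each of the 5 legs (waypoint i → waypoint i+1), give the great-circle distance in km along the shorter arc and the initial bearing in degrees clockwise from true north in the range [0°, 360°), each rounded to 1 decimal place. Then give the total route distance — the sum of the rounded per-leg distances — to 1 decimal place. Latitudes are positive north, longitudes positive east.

Leg 1: dist=18443.7 km, bearing=251.3°
Leg 2: dist=10060.1 km, bearing=113.3°
Leg 3: dist=9818.1 km, bearing=37.3°
Leg 4: dist=11890.5 km, bearing=14.1°
Leg 5: dist=17910.2 km, bearing=227.7°
Total: 68122.6 km

Leg 1: φ1=1.1907509, φ2=-1.1934666, Δφ=-2.3842175, Δλ=3.8199585 rad; a=sin²(Δφ/2)+cosφ1·cosφ2·sin²(Δλ/2)=0.9848679321; c=2·atan2(√a, √(1-a))=2.894942972; dist=6371·c=18443.682 ≈ 18443.7 km; running total=18443.7 km
Leg 1 bearing: y=sinΔλ·cosφ2=-0.23120362, x=cosφ1·sinφ2-sinφ1·cosφ2·cosΔλ=-0.07846809; θ=atan2(y, x)=-108.7467° <0 so +360° → 251.2533° ≈ 251.3°
Leg 2: φ1=-1.1934666, φ2=-0.1387362, Δφ=1.0547304, Δλ=1.9550969 rad; a=sin²(Δφ/2)+cosφ1·cosφ2·sin²(Δλ/2)=0.5041208174; c=2·atan2(√a, √(1-a))=1.579038055; dist=6371·c=10060.051 ≈ 10060.1 km; running total=28503.8 km
Leg 2 bearing: y=sinΔλ·cosφ2=0.91815328, x=cosφ1·sinφ2-sinφ1·cosφ2·cosΔλ=-0.39613967; θ=atan2(y, x)=113.3379° ≈ 113.3°
Leg 3: φ1=-0.1387362, φ2=0.8994362, Δφ=1.0381725, Δλ=-4.9383323 rad; a=sin²(Δφ/2)+cosφ1·cosφ2·sin²(Δλ/2)=0.4851312173; c=2·atan2(√a, √(1-a))=1.541054377; dist=6371·c=9818.057 ≈ 9818.1 km; running total=38321.9 km
Leg 3 bearing: y=sinΔλ·cosφ2=0.60624093, x=cosφ1·sinφ2-sinφ1·cosφ2·cosΔλ=0.79472486; θ=atan2(y, x)=37.3375° ≈ 37.3°
Leg 4: φ1=0.8994362, φ2=0.3566161, Δφ=-0.5428201, Δλ=2.8903141 rad; a=sin²(Δφ/2)+cosφ1·cosφ2·sin²(Δλ/2)=0.6456333864; c=2·atan2(√a, √(1-a))=1.866347085; dist=6371·c=11890.497 ≈ 11890.5 km; running total=50212.4 km
Leg 4 bearing: y=sinΔλ·cosφ2=0.23299884, x=cosφ1·sinφ2-sinφ1·cosφ2·cosΔλ=0.92783361; θ=atan2(y, x)=14.0967° ≈ 14.1°
Leg 5: φ1=0.3566161, φ2=-0.5640974, Δφ=-0.9207135, Δλ=-2.8535104 rad; a=sin²(Δφ/2)+cosφ1·cosφ2·sin²(Δλ/2)=0.9729594736; c=2·atan2(√a, √(1-a))=2.811212063; dist=6371·c=17910.232 ≈ 17910.2 km; running total=68122.6 km
Leg 5 bearing: y=sinΔλ·cosφ2=-0.24009672, x=cosφ1·sinφ2-sinφ1·cosφ2·cosΔλ=-0.21815341; θ=atan2(y, x)=-132.2585° <0 so +360° → 227.7415° ≈ 227.7°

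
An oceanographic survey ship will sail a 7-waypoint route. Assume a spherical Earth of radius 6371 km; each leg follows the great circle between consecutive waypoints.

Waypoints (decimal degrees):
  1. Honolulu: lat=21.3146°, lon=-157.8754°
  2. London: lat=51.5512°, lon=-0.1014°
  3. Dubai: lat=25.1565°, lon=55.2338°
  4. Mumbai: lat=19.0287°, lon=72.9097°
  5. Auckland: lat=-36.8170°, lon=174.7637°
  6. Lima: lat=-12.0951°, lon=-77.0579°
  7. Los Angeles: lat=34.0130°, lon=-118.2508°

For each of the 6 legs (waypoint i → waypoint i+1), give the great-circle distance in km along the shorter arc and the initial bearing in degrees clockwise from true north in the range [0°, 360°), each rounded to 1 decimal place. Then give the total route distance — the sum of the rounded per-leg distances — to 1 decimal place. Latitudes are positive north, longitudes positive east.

Leg 1: dist=11627.7 km, bearing=14.1°
Leg 2: dist=5474.0 km, bearing=100.6°
Leg 3: dist=1942.3 km, bearing=107.0°
Leg 4: dist=12291.4 km, bearing=123.2°
Leg 5: dist=10765.2 km, bearing=110.7°
Leg 6: dist=6725.3 km, bearing=321.1°
Total: 48825.9 km

Leg 1: φ1=0.3720099, φ2=0.8997382, Δφ=0.5277282, Δλ=2.7536758 rad; a=sin²(Δφ/2)+cosφ1·cosφ2·sin²(Δλ/2)=0.6257847854; c=2·atan2(√a, √(1-a))=1.825097968; dist=6371·c=11627.699 ≈ 11627.7 km; running total=11627.7 km
Leg 1 bearing: y=sinΔλ·cosφ2=0.23520831, x=cosφ1·sinφ2-sinφ1·cosφ2·cosΔλ=0.93882363; θ=atan2(y, x)=14.0651° ≈ 14.1°
Leg 2: φ1=0.8997382, φ2=0.4390638, Δφ=-0.4606744, Δλ=0.9657814 rad; a=sin²(Δφ/2)+cosφ1·cosφ2·sin²(Δλ/2)=0.1734782056; c=2·atan2(√a, √(1-a))=0.859199927; dist=6371·c=5473.963 ≈ 5474.0 km; running total=17101.7 km
Leg 2 bearing: y=sinΔλ·cosφ2=0.74448015, x=cosφ1·sinφ2-sinφ1·cosφ2·cosΔλ=-0.13886461; θ=atan2(y, x)=100.5657° ≈ 100.6°
Leg 3: φ1=0.4390638, φ2=0.3321135, Δφ=-0.1069503, Δλ=0.3085027 rad; a=sin²(Δφ/2)+cosφ1·cosφ2·sin²(Δλ/2)=0.0230557002; c=2·atan2(√a, √(1-a))=0.304861282; dist=6371·c=1942.271 ≈ 1942.3 km; running total=19044.0 km
Leg 3 bearing: y=sinΔλ·cosφ2=0.28704045, x=cosφ1·sinφ2-sinφ1·cosφ2·cosΔλ=-0.08777426; θ=atan2(y, x)=107.0031° ≈ 107.0°
Leg 4: φ1=0.3321135, φ2=-0.6425779, Δφ=-0.9746913, Δλ=1.7776877 rad; a=sin²(Δφ/2)+cosφ1·cosφ2·sin²(Δλ/2)=0.6754232270; c=2·atan2(√a, √(1-a))=1.929271191; dist=6371·c=12291.387 ≈ 12291.4 km; running total=31335.4 km
Leg 4 bearing: y=sinΔλ·cosφ2=0.78348117, x=cosφ1·sinφ2-sinφ1·cosφ2·cosΔλ=-0.51289767; θ=atan2(y, x)=123.2103° ≈ 123.2°
Leg 5: φ1=-0.6425779, φ2=-0.2110993, Δφ=0.4314786, Δλ=-4.3951160 rad; a=sin²(Δφ/2)+cosφ1·cosφ2·sin²(Δλ/2)=0.5593218604; c=2·atan2(√a, √(1-a))=1.689720170; dist=6371·c=10765.207 ≈ 10765.2 km; running total=42100.6 km
Leg 5 bearing: y=sinΔλ·cosφ2=0.92899884, x=cosφ1·sinφ2-sinφ1·cosφ2·cosΔλ=-0.35054931; θ=atan2(y, x)=110.6735° ≈ 110.7°
Leg 6: φ1=-0.2110993, φ2=0.5936388, Δφ=0.8047382, Δλ=-0.7189517 rad; a=sin²(Δφ/2)+cosφ1·cosφ2·sin²(Δλ/2)=0.2536520197; c=2·atan2(√a, √(1-a))=1.055611194; dist=6371·c=6725.299 ≈ 6725.3 km; running total=48825.9 km
Leg 6 bearing: y=sinΔλ·cosφ2=-0.54591743, x=cosφ1·sinφ2-sinφ1·cosφ2·cosΔλ=0.67766131; θ=atan2(y, x)=-38.8546° <0 so +360° → 321.1454° ≈ 321.1°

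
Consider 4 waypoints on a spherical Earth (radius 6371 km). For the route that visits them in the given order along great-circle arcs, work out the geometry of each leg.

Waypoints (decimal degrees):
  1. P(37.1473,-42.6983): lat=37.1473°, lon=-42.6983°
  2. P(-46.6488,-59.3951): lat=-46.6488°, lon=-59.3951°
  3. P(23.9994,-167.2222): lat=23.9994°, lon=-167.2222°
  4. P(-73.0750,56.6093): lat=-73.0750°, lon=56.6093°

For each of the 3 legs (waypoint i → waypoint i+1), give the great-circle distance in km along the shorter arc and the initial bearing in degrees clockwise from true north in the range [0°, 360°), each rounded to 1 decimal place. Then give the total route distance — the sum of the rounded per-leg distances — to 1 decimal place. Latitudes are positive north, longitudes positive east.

Leg 1: φ1=0.6483427, φ2=-0.8141752, Δφ=-1.4625178, Δλ=-0.2914141 rad; a=sin²(Δφ/2)+cosφ1·cosφ2·sin²(Δλ/2)=0.4575013173; c=2·atan2(√a, √(1-a))=1.485696283; dist=6371·c=9465.371 ≈ 9465.4 km; running total=9465.4 km
Leg 1 bearing: y=sinΔλ·cosφ2=-0.19722720, x=cosφ1·sinφ2-sinφ1·cosφ2·cosΔλ=-0.97666621; θ=atan2(y, x)=-168.5833° <0 so +360° → 191.4167° ≈ 191.4°
Leg 2: φ1=-0.8141752, φ2=0.4188685, Δφ=1.2330437, Δλ=-1.8819379 rad; a=sin²(Δφ/2)+cosφ1·cosφ2·sin²(Δλ/2)=0.7438732347; c=2·atan2(√a, √(1-a))=2.080302805; dist=6371·c=13253.609 ≈ 13253.6 km; running total=22719.0 km
Leg 2 bearing: y=sinΔλ·cosφ2=-0.86968535, x=cosφ1·sinφ2-sinφ1·cosφ2·cosΔλ=0.07583385; θ=atan2(y, x)=-85.0166° <0 so +360° → 274.9834° ≈ 275.0°
Leg 3: φ1=0.4188685, φ2=-1.2753994, Δφ=-1.6942679, Δλ=3.9065966 rad; a=sin²(Δφ/2)+cosφ1·cosφ2·sin²(Δλ/2)=0.7904814553; c=2·atan2(√a, √(1-a))=2.190707557; dist=6371·c=13956.998 ≈ 13957.0 km; running total=36676.0 km
Leg 3 bearing: y=sinΔλ·cosφ2=-0.20161197, x=cosφ1·sinφ2-sinφ1·cosφ2·cosΔλ=-0.78856497; θ=atan2(y, x)=-165.6584° <0 so +360° → 194.3416° ≈ 194.3°

Leg 1: dist=9465.4 km, bearing=191.4°
Leg 2: dist=13253.6 km, bearing=275.0°
Leg 3: dist=13957.0 km, bearing=194.3°
Total: 36676.0 km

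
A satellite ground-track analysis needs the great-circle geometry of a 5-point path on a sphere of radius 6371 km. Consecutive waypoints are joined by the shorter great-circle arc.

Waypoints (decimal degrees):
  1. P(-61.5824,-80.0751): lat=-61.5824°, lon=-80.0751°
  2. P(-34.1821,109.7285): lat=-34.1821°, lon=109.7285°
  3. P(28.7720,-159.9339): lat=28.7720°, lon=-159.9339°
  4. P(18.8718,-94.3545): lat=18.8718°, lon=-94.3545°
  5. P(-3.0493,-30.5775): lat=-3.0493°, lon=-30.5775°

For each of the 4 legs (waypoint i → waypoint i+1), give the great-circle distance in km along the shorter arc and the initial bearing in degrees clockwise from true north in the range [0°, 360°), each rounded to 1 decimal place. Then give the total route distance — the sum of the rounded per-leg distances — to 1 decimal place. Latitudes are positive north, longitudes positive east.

Leg 1: dist=9329.7 km, bearing=188.1°
Leg 2: dist=11780.4 km, bearing=65.7°
Leg 3: dist=6682.0 km, bearing=83.7°
Leg 4: dist=7383.6 km, bearing=102.2°
Total: 35175.7 km

Leg 1: φ1=-1.0748156, φ2=-0.5965902, Δφ=0.4782255, Δλ=3.3126978 rad; a=sin²(Δφ/2)+cosφ1·cosφ2·sin²(Δλ/2)=0.4469056084; c=2·atan2(√a, √(1-a))=1.464406959; dist=6371·c=9329.737 ≈ 9329.7 km; running total=9329.7 km
Leg 1 bearing: y=sinΔλ·cosφ2=-0.14085807, x=cosφ1·sinφ2-sinφ1·cosφ2·cosΔλ=-0.98431852; θ=atan2(y, x)=-171.8561° <0 so +360° → 188.1439° ≈ 188.1°
Leg 2: φ1=-0.5965902, φ2=0.5021661, Δφ=1.0987563, Δλ=-4.7064967 rad; a=sin²(Δφ/2)+cosφ1·cosφ2·sin²(Δλ/2)=0.6373465929; c=2·atan2(√a, √(1-a))=1.849066926; dist=6371·c=11780.405 ≈ 11780.4 km; running total=21110.1 km
Leg 2 bearing: y=sinΔλ·cosφ2=0.87652679, x=cosφ1·sinφ2-sinφ1·cosφ2·cosΔλ=0.39527768; θ=atan2(y, x)=65.7266° ≈ 65.7°
Leg 3: φ1=0.5021661, φ2=0.3293750, Δφ=-0.1727911, Δλ=1.1445765 rad; a=sin²(Δφ/2)+cosφ1·cosφ2·sin²(Δλ/2)=0.2507022622; c=2·atan2(√a, √(1-a))=1.048818598; dist=6371·c=6682.023 ≈ 6682.0 km; running total=27792.1 km
Leg 3 bearing: y=sinΔλ·cosφ2=0.86158896, x=cosφ1·sinφ2-sinφ1·cosφ2·cosΔλ=0.09522085; θ=atan2(y, x)=83.6934° ≈ 83.7°
Leg 4: φ1=0.3293750, φ2=-0.0532203, Δφ=-0.3825954, Δλ=1.1131186 rad; a=sin²(Δφ/2)+cosφ1·cosφ2·sin²(Δλ/2)=0.2998423633; c=2·atan2(√a, √(1-a))=1.158935463; dist=6371·c=7383.578 ≈ 7383.6 km; running total=35175.7 km
Leg 4 bearing: y=sinΔλ·cosφ2=0.89581092, x=cosφ1·sinφ2-sinφ1·cosφ2·cosΔλ=-0.19305564; θ=atan2(y, x)=102.1618° ≈ 102.2°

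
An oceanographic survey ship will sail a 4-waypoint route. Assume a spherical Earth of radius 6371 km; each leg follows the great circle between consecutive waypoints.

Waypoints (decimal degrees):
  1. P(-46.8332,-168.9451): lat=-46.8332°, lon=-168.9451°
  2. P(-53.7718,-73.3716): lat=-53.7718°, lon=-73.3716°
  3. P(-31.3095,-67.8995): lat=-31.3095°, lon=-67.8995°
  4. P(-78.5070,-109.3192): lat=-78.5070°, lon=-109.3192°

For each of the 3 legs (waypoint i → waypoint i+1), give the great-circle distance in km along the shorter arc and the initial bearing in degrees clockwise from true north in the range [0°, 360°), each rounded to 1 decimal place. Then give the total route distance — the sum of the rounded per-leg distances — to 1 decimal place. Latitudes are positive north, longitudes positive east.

Leg 1: φ1=-0.8173935, φ2=-0.9384950, Δφ=-0.1211014, Δλ=1.6680723 rad; a=sin²(Δφ/2)+cosφ1·cosφ2·sin²(Δλ/2)=0.2254559517; c=2·atan2(√a, √(1-a))=0.989523581; dist=6371·c=6304.255 ≈ 6304.3 km; running total=6304.3 km
Leg 1 bearing: y=sinΔλ·cosφ2=0.58820876, x=cosφ1·sinφ2-sinφ1·cosφ2·cosΔλ=-0.59372781; θ=atan2(y, x)=135.2675° ≈ 135.3°
Leg 2: φ1=-0.9384950, φ2=-0.5464539, Δφ=0.3920411, Δλ=0.0955062 rad; a=sin²(Δφ/2)+cosφ1·cosφ2·sin²(Δλ/2)=0.0390849936; c=2·atan2(√a, √(1-a))=0.398020577; dist=6371·c=2535.789 ≈ 2535.8 km; running total=8840.1 km
Leg 2 bearing: y=sinΔλ·cosφ2=0.08147386, x=cosφ1·sinφ2-sinφ1·cosφ2·cosΔλ=0.37893461; θ=atan2(y, x)=12.1343° ≈ 12.1°
Leg 3: φ1=-0.5464539, φ2=-1.3702056, Δφ=-0.8237518, Δλ=-0.7229101 rad; a=sin²(Δφ/2)+cosφ1·cosφ2·sin²(Δλ/2)=0.1815522729; c=2·atan2(√a, √(1-a))=0.880331701; dist=6371·c=5608.593 ≈ 5608.6 km; running total=14448.7 km
Leg 3 bearing: y=sinΔλ·cosφ2=-0.13181659, x=cosφ1·sinφ2-sinφ1·cosφ2·cosΔλ=-0.75959764; θ=atan2(y, x)=-170.1552° <0 so +360° → 189.8448° ≈ 189.8°

Leg 1: dist=6304.3 km, bearing=135.3°
Leg 2: dist=2535.8 km, bearing=12.1°
Leg 3: dist=5608.6 km, bearing=189.8°
Total: 14448.7 km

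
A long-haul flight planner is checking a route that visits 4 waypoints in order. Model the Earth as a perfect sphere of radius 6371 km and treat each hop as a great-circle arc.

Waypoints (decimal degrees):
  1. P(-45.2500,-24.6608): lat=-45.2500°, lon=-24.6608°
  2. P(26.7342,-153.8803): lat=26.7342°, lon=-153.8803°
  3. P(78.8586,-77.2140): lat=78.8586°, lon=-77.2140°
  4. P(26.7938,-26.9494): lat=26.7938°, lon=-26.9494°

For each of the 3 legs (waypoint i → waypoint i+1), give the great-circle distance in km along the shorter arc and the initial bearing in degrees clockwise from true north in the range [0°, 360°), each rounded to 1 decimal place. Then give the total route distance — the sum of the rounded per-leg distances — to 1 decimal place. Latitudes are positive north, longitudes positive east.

Leg 1: φ1=-0.7897615, φ2=0.4665998, Δφ=1.2563613, Δλ=-2.2553057 rad; a=sin²(Δφ/2)+cosφ1·cosφ2·sin²(Δλ/2)=0.8585187617; c=2·atan2(√a, √(1-a))=2.370339187; dist=6371·c=15101.431 ≈ 15101.4 km; running total=15101.4 km
Leg 1 bearing: y=sinΔλ·cosφ2=-0.69191312, x=cosφ1·sinφ2-sinφ1·cosφ2·cosΔλ=-0.08434112; θ=atan2(y, x)=-96.9498° <0 so +360° → 263.0502° ≈ 263.1°
Leg 2: φ1=0.4665998, φ2=1.3763422, Δφ=0.9097424, Δλ=1.3380794 rad; a=sin²(Δφ/2)+cosφ1·cosφ2·sin²(Δλ/2)=0.2594132051; c=2·atan2(√a, √(1-a))=1.068803347; dist=6371·c=6809.346 ≈ 6809.3 km; running total=21910.7 km
Leg 2 bearing: y=sinΔλ·cosφ2=0.18802211, x=cosφ1·sinφ2-sinφ1·cosφ2·cosΔλ=0.85622407; θ=atan2(y, x)=12.3853° ≈ 12.4°
Leg 3: φ1=1.3763422, φ2=0.4676400, Δφ=-0.9087022, Δλ=0.8772828 rad; a=sin²(Δφ/2)+cosφ1·cosφ2·sin²(Δλ/2)=0.2237275847; c=2·atan2(√a, √(1-a))=0.985381920; dist=6371·c=6277.868 ≈ 6277.9 km; running total=28188.6 km
Leg 3 bearing: y=sinΔλ·cosφ2=0.68644025, x=cosφ1·sinφ2-sinφ1·cosφ2·cosΔλ=-0.47275152; θ=atan2(y, x)=124.5552° ≈ 124.6°

Leg 1: dist=15101.4 km, bearing=263.1°
Leg 2: dist=6809.3 km, bearing=12.4°
Leg 3: dist=6277.9 km, bearing=124.6°
Total: 28188.6 km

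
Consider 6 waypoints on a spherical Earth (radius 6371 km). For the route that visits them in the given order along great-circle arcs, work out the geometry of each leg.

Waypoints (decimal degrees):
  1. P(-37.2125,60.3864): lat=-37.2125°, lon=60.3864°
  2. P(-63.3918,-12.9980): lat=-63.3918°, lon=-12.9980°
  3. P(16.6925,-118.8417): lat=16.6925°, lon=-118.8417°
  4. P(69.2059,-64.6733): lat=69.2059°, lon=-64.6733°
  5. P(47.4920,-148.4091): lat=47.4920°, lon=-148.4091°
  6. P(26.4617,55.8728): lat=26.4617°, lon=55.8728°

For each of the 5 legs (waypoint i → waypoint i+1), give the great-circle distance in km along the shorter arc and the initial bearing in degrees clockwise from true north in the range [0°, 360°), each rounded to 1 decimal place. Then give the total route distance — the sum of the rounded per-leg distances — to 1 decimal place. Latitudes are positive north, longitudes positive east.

Leg 1: dist=5560.3 km, bearing=214.1°
Leg 2: dist=12449.3 km, bearing=263.5°
Leg 3: dist=6907.6 km, bearing=19.0°
Leg 4: dist=4929.2 km, bearing=286.0°
Leg 5: dist=11439.7 km, bearing=337.8°
Total: 41286.1 km

Leg 1: φ1=-0.6494806, φ2=-1.1063956, Δφ=-0.4569150, Δλ=-1.2807994 rad; a=sin²(Δφ/2)+cosφ1·cosφ2·sin²(Δλ/2)=0.1786407330; c=2·atan2(√a, √(1-a))=0.872754794; dist=6371·c=5560.321 ≈ 5560.3 km; running total=5560.3 km
Leg 1 bearing: y=sinΔλ·cosφ2=-0.42918542, x=cosφ1·sinφ2-sinφ1·cosφ2·cosΔλ=-0.63459654; θ=atan2(y, x)=-145.9290° <0 so +360° → 214.0710° ≈ 214.1°
Leg 2: φ1=-1.1063956, φ2=0.2913391, Δφ=1.3977347, Δλ=-1.8473211 rad; a=sin²(Δφ/2)+cosφ1·cosφ2·sin²(Δλ/2)=0.6869703627; c=2·atan2(√a, √(1-a))=1.954050705; dist=6371·c=12449.257 ≈ 12449.3 km; running total=18009.6 km
Leg 2 bearing: y=sinΔλ·cosφ2=-0.92147104, x=cosφ1·sinφ2-sinφ1·cosφ2·cosΔλ=-0.10516397; θ=atan2(y, x)=-96.5108° <0 so +360° → 263.4892° ≈ 263.5°
Leg 3: φ1=0.2913391, φ2=1.2078708, Δφ=0.9165317, Δλ=0.9454169 rad; a=sin²(Δφ/2)+cosφ1·cosφ2·sin²(Δλ/2)=0.2662037177; c=2·atan2(√a, √(1-a))=1.084231032; dist=6371·c=6907.636 ≈ 6907.6 km; running total=24917.2 km
Leg 3 bearing: y=sinΔλ·cosφ2=0.28782176, x=cosφ1·sinφ2-sinφ1·cosφ2·cosΔλ=0.83577260; θ=atan2(y, x)=19.0026° ≈ 19.0°
Leg 4: φ1=1.2078708, φ2=0.8288918, Δφ=-0.3789790, Δλ=-1.4614654 rad; a=sin²(Δφ/2)+cosφ1·cosφ2·sin²(Δλ/2)=0.1423307771; c=2·atan2(√a, √(1-a))=0.773688001; dist=6371·c=4929.166 ≈ 4929.2 km; running total=29846.4 km
Leg 4 bearing: y=sinΔλ·cosφ2=-0.67165880, x=cosφ1·sinφ2-sinφ1·cosφ2·cosΔλ=0.19278320; θ=atan2(y, x)=-73.9852° <0 so +360° → 286.0148° ≈ 286.0°
Leg 5: φ1=0.8288918, φ2=0.4618438, Δφ=-0.3670480, Δλ=3.5653918 rad; a=sin²(Δφ/2)+cosφ1·cosφ2·sin²(Δλ/2)=0.6114501434; c=2·atan2(√a, √(1-a))=1.795584928; dist=6371·c=11439.672 ≈ 11439.7 km; running total=41286.1 km
Leg 5 bearing: y=sinΔλ·cosφ2=-0.36814323, x=cosφ1·sinφ2-sinφ1·cosφ2·cosΔλ=0.90265499; θ=atan2(y, x)=-22.1878° <0 so +360° → 337.8122° ≈ 337.8°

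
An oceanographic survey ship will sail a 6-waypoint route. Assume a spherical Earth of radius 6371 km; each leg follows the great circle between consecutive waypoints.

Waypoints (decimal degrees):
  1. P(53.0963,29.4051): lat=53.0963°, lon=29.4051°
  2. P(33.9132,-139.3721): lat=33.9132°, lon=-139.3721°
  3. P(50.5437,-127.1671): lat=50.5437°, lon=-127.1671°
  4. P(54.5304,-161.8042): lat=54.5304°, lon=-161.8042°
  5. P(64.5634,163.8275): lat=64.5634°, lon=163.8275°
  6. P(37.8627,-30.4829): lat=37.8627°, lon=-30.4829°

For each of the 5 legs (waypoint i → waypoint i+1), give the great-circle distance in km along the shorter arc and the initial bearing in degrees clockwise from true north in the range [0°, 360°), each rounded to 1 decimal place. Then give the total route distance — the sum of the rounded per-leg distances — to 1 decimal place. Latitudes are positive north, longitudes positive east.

Leg 1: dist=10279.3 km, bearing=350.7°
Leg 2: dist=2098.3 km, bearing=24.5°
Leg 3: dist=2359.1 km, bearing=294.3°
Leg 4: dist=2195.7 km, bearing=314.1°
Leg 5: dist=8557.1 km, bearing=11.6°
Total: 25489.5 km

Leg 1: φ1=0.9267053, φ2=0.5918970, Δφ=-0.3348083, Δλ=-2.9457178 rad; a=sin²(Δφ/2)+cosφ1·cosφ2·sin²(Δλ/2)=0.5213206794; c=2·atan2(√a, √(1-a))=1.613450619; dist=6371·c=10279.294 ≈ 10279.3 km; running total=10279.3 km
Leg 1 bearing: y=sinΔλ·cosφ2=-0.16151587, x=cosφ1·sinφ2-sinφ1·cosφ2·cosΔλ=0.98594845; θ=atan2(y, x)=-9.3034° <0 so +360° → 350.6966° ≈ 350.7°
Leg 2: φ1=0.5918970, φ2=0.8821540, Δφ=0.2902570, Δλ=0.2130174 rad; a=sin²(Δφ/2)+cosφ1·cosφ2·sin²(Δλ/2)=0.0268749144; c=2·atan2(√a, √(1-a))=0.329358040; dist=6371·c=2098.340 ≈ 2098.3 km; running total=12377.6 km
Leg 2 bearing: y=sinΔλ·cosφ2=0.13434890, x=cosφ1·sinφ2-sinφ1·cosφ2·cosΔλ=0.29421249; θ=atan2(y, x)=24.5433° ≈ 24.5°
Leg 3: φ1=0.8821540, φ2=0.9517350, Δφ=0.0695810, Δλ=-0.6045314 rad; a=sin²(Δφ/2)+cosφ1·cosφ2·sin²(Δλ/2)=0.0338874876; c=2·atan2(√a, √(1-a))=0.370282851; dist=6371·c=2359.072 ≈ 2359.1 km; running total=14736.7 km
Leg 3 bearing: y=sinΔλ·cosφ2=-0.32981242, x=cosφ1·sinφ2-sinφ1·cosφ2·cosΔλ=0.14893041; θ=atan2(y, x)=-65.6979° <0 so +360° → 294.3021° ≈ 294.3°
Leg 4: φ1=0.9517350, φ2=1.1268439, Δφ=0.1751089, Δλ=5.6833453 rad; a=sin²(Δφ/2)+cosφ1·cosφ2·sin²(Δλ/2)=0.0294010519; c=2·atan2(√a, √(1-a))=0.344637769; dist=6371·c=2195.687 ≈ 2195.7 km; running total=16932.4 km
Leg 4 bearing: y=sinΔλ·cosφ2=-0.24246404, x=cosφ1·sinφ2-sinφ1·cosφ2·cosΔλ=0.23528219; θ=atan2(y, x)=-45.8613° <0 so +360° → 314.1387° ≈ 314.1°
Leg 5: φ1=1.1268439, φ2=0.6608288, Δφ=-0.4660151, Δλ=-3.3913563 rad; a=sin²(Δφ/2)+cosφ1·cosφ2·sin²(Δλ/2)=0.3871490193; c=2·atan2(√a, √(1-a))=1.343132796; dist=6371·c=8557.099 ≈ 8557.1 km; running total=25489.5 km
Leg 5 bearing: y=sinΔλ·cosφ2=0.19514058, x=cosφ1·sinφ2-sinφ1·cosφ2·cosΔλ=0.95445208; θ=atan2(y, x)=11.5550° ≈ 11.6°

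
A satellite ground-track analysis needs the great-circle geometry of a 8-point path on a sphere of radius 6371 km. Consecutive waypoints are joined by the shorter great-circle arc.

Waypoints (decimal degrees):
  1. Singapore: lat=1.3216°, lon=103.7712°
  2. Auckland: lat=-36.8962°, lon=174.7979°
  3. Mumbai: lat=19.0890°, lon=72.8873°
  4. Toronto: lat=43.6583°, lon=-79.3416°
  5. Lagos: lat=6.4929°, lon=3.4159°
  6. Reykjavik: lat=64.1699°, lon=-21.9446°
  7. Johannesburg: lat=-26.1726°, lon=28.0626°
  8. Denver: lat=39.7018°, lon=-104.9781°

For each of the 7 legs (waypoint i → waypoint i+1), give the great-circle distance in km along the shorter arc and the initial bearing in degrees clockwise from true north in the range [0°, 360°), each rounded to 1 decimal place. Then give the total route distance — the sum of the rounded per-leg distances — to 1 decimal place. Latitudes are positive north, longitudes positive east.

Leg 1: φ1=0.0230663, φ2=-0.6439602, Δφ=-0.6670264, Δλ=1.2396498 rad; a=sin²(Δφ/2)+cosφ1·cosφ2·sin²(Δλ/2)=0.3769518738; c=2·atan2(√a, √(1-a))=1.322145759; dist=6371·c=8423.391 ≈ 8423.4 km; running total=8423.4 km
Leg 1 bearing: y=sinΔλ·cosφ2=0.75627560, x=cosφ1·sinφ2-sinφ1·cosφ2·cosΔλ=-0.60620447; θ=atan2(y, x)=128.7145° ≈ 128.7°
Leg 2: φ1=-0.6439602, φ2=0.3331659, Δφ=0.9771261, Δλ=-1.7786755 rad; a=sin²(Δφ/2)+cosφ1·cosφ2·sin²(Δλ/2)=0.6761586930; c=2·atan2(√a, √(1-a))=1.930842436; dist=6371·c=12301.397 ≈ 12301.4 km; running total=20724.8 km
Leg 2 bearing: y=sinΔλ·cosφ2=-0.92466639, x=cosφ1·sinφ2-sinφ1·cosφ2·cosΔλ=0.14444559; θ=atan2(y, x)=-81.1214° <0 so +360° → 278.8786° ≈ 278.9°
Leg 3: φ1=0.3331659, φ2=0.7619811, Δφ=0.4288152, Δλ=-2.6568955 rad; a=sin²(Δφ/2)+cosφ1·cosφ2·sin²(Δλ/2)=0.6895830154; c=2·atan2(√a, √(1-a))=1.959691189; dist=6371·c=12485.193 ≈ 12485.2 km; running total=33210.0 km
Leg 3 bearing: y=sinΔλ·cosφ2=-0.33709380, x=cosφ1·sinφ2-sinφ1·cosφ2·cosΔλ=0.86174294; θ=atan2(y, x)=-21.3643° <0 so +360° → 338.6357° ≈ 338.6°
Leg 4: φ1=0.7619811, φ2=0.1133225, Δφ=-0.6486586, Δλ=1.4443909 rad; a=sin²(Δφ/2)+cosφ1·cosφ2·sin²(Δλ/2)=0.4156561471; c=2·atan2(√a, √(1-a))=1.401298183; dist=6371·c=8927.671 ≈ 8927.7 km; running total=42137.7 km
Leg 4 bearing: y=sinΔλ·cosφ2=0.98565851, x=cosφ1·sinφ2-sinφ1·cosφ2·cosΔλ=-0.00466431; θ=atan2(y, x)=90.2711° ≈ 90.3°
Leg 5: φ1=0.1133225, φ2=1.1199760, Δφ=1.0066536, Δλ=-0.4426242 rad; a=sin²(Δφ/2)+cosφ1·cosφ2·sin²(Δλ/2)=0.2535137587; c=2·atan2(√a, √(1-a))=1.055293397; dist=6371·c=6723.274 ≈ 6723.3 km; running total=48861.0 km
Leg 5 bearing: y=sinΔλ·cosφ2=-0.18661738, x=cosφ1·sinφ2-sinφ1·cosφ2·cosΔλ=0.84979532; θ=atan2(y, x)=-12.3857° <0 so +360° → 347.6143° ≈ 347.6°
Leg 6: φ1=1.1199760, φ2=-0.4567980, Δφ=-1.5767741, Δλ=0.8727903 rad; a=sin²(Δφ/2)+cosφ1·cosφ2·sin²(Δλ/2)=0.5728482440; c=2·atan2(√a, √(1-a))=1.717013263; dist=6371·c=10939.091 ≈ 10939.1 km; running total=59800.1 km
Leg 6 bearing: y=sinΔλ·cosφ2=0.68757394, x=cosφ1·sinφ2-sinφ1·cosφ2·cosΔλ=-0.71134704; θ=atan2(y, x)=135.9736° ≈ 136.0°
Leg 7: φ1=-0.4567980, φ2=0.6929271, Δφ=1.1497252, Δλ=-2.3219983 rad; a=sin²(Δφ/2)+cosφ1·cosφ2·sin²(Δλ/2)=0.8765155135; c=2·atan2(√a, √(1-a))=2.423452872; dist=6371·c=15439.818 ≈ 15439.8 km; running total=75239.9 km
Leg 7 bearing: y=sinΔλ·cosφ2=-0.56231566, x=cosφ1·sinφ2-sinφ1·cosφ2·cosΔλ=0.34168021; θ=atan2(y, x)=-58.7159° <0 so +360° → 301.2841° ≈ 301.3°

Leg 1: dist=8423.4 km, bearing=128.7°
Leg 2: dist=12301.4 km, bearing=278.9°
Leg 3: dist=12485.2 km, bearing=338.6°
Leg 4: dist=8927.7 km, bearing=90.3°
Leg 5: dist=6723.3 km, bearing=347.6°
Leg 6: dist=10939.1 km, bearing=136.0°
Leg 7: dist=15439.8 km, bearing=301.3°
Total: 75239.9 km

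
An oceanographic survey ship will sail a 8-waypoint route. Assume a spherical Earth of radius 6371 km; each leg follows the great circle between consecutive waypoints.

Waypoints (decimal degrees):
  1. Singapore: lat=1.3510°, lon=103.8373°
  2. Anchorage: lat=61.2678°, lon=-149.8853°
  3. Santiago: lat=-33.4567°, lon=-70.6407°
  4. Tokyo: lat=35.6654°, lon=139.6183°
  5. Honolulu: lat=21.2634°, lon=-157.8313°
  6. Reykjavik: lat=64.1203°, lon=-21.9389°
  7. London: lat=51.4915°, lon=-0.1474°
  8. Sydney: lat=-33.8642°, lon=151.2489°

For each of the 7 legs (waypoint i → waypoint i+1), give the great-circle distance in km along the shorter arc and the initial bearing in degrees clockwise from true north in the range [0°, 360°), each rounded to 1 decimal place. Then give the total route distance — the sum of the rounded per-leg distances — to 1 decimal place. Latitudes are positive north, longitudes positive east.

Leg 1: φ1=0.0235794, φ2=1.0693248, Δφ=1.0457454, Δλ=-4.4282948 rad; a=sin²(Δφ/2)+cosφ1·cosφ2·sin²(Δλ/2)=0.5570136636; c=2·atan2(√a, √(1-a))=1.685072213; dist=6371·c=10735.595 ≈ 10735.6 km; running total=10735.6 km
Leg 1 bearing: y=sinΔλ·cosφ2=0.46144730, x=cosφ1·sinφ2-sinφ1·cosφ2·cosΔλ=0.87980916; θ=atan2(y, x)=27.6764° ≈ 27.7°
Leg 2: φ1=1.0693248, φ2=-0.5839296, Δφ=-1.6532544, Δλ=1.3830792 rad; a=sin²(Δφ/2)+cosφ1·cosφ2·sin²(Δλ/2)=0.7042913089; c=2·atan2(√a, √(1-a))=1.991696929; dist=6371·c=12689.101 ≈ 12689.1 km; running total=23424.7 km
Leg 2 bearing: y=sinΔλ·cosφ2=0.81964635, x=cosφ1·sinφ2-sinφ1·cosφ2·cosΔλ=-0.40154715; θ=atan2(y, x)=116.1004° ≈ 116.1°
Leg 3: φ1=-0.5839296, φ2=0.6224787, Δφ=1.2064082, Δλ=3.6697118 rad; a=sin²(Δφ/2)+cosφ1·cosφ2·sin²(Δλ/2)=0.9534543868; c=2·atan2(√a, √(1-a))=2.706684571; dist=6371·c=17244.287 ≈ 17244.3 km; running total=40669.0 km
Leg 3 bearing: y=sinΔλ·cosφ2=-0.40939423, x=cosφ1·sinφ2-sinφ1·cosφ2·cosΔλ=0.09956323; θ=atan2(y, x)=-76.3312° <0 so +360° → 283.6688° ≈ 283.7°
Leg 4: φ1=0.6224787, φ2=0.3711163, Δφ=-0.2513623, Δλ=-5.1914749 rad; a=sin²(Δφ/2)+cosφ1·cosφ2·sin²(Δλ/2)=0.2197707065; c=2·atan2(√a, √(1-a))=0.975856903; dist=6371·c=6217.184 ≈ 6217.2 km; running total=46886.2 km
Leg 4 bearing: y=sinΔλ·cosφ2=0.82700407, x=cosφ1·sinφ2-sinφ1·cosφ2·cosΔλ=0.04416377; θ=atan2(y, x)=86.9432° ≈ 86.9°
Leg 5: φ1=0.3711163, φ2=1.1191104, Δφ=0.7479940, Δλ=2.3717698 rad; a=sin²(Δφ/2)+cosφ1·cosφ2·sin²(Δλ/2)=0.4828937821; c=2·atan2(√a, √(1-a))=1.536577213; dist=6371·c=9789.533 ≈ 9789.5 km; running total=56675.7 km
Leg 5 bearing: y=sinΔλ·cosφ2=0.30379571, x=cosφ1·sinφ2-sinφ1·cosφ2·cosΔλ=0.95212272; θ=atan2(y, x)=17.6964° ≈ 17.7°
Leg 6: φ1=1.1191104, φ2=0.8986962, Δφ=-0.2204141, Δλ=0.3803334 rad; a=sin²(Δφ/2)+cosφ1·cosφ2·sin²(Δλ/2)=0.0218066444; c=2·atan2(√a, √(1-a))=0.296425532; dist=6371·c=1888.527 ≈ 1888.5 km; running total=58564.2 km
Leg 6 bearing: y=sinΔλ·cosφ2=0.23113926, x=cosφ1·sinφ2-sinφ1·cosφ2·cosΔλ=-0.17860319; θ=atan2(y, x)=127.6936° ≈ 127.7°
Leg 7: φ1=0.8986962, φ2=-0.5910418, Δφ=-1.4897380, Δλ=2.6423639 rad; a=sin²(Δφ/2)+cosφ1·cosφ2·sin²(Δλ/2)=0.9449733612; c=2·atan2(√a, √(1-a))=2.668024662; dist=6371·c=16997.985 ≈ 16998.0 km; running total=75562.2 km
Leg 7 bearing: y=sinΔλ·cosφ2=0.39753395, x=cosφ1·sinφ2-sinφ1·cosφ2·cosΔλ=0.22352090; θ=atan2(y, x)=60.6523° ≈ 60.7°

Leg 1: dist=10735.6 km, bearing=27.7°
Leg 2: dist=12689.1 km, bearing=116.1°
Leg 3: dist=17244.3 km, bearing=283.7°
Leg 4: dist=6217.2 km, bearing=86.9°
Leg 5: dist=9789.5 km, bearing=17.7°
Leg 6: dist=1888.5 km, bearing=127.7°
Leg 7: dist=16998.0 km, bearing=60.7°
Total: 75562.2 km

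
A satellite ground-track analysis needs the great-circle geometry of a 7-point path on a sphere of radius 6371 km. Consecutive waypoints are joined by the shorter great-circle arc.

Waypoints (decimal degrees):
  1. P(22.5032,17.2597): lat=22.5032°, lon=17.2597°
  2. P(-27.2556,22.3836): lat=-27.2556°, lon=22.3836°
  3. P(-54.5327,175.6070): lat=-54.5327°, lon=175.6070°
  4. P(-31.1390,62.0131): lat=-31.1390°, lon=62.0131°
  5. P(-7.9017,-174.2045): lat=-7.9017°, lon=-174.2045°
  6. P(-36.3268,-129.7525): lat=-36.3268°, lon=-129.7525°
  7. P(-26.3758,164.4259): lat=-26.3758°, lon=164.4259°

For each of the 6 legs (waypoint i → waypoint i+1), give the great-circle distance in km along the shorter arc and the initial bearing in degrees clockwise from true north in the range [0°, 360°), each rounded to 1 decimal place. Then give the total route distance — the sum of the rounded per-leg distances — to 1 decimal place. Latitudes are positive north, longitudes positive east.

Leg 1: dist=5560.3 km, bearing=174.1°
Leg 2: dist=10565.8 km, bearing=164.8°
Leg 3: dist=8578.8 km, bearing=233.6°
Leg 4: dist=12631.5 km, bearing=116.1°
Leg 5: dist=5490.4 km, bearing=132.0°
Leg 6: dist=6229.9 km, bearing=260.2°
Total: 49056.7 km

Leg 1: φ1=0.3927549, φ2=-0.4757000, Δφ=-0.8684549, Δλ=0.0894289 rad; a=sin²(Δφ/2)+cosφ1·cosφ2·sin²(Δλ/2)=0.1786375942; c=2·atan2(√a, √(1-a))=0.872746600; dist=6371·c=5560.269 ≈ 5560.3 km; running total=5560.3 km
Leg 1 bearing: y=sinΔλ·cosφ2=0.07939392, x=cosφ1·sinφ2-sinφ1·cosφ2·cosΔλ=-0.76197206; θ=atan2(y, x)=174.0515° ≈ 174.1°
Leg 2: φ1=-0.4757000, φ2=-0.9517752, Δφ=-0.4760752, Δλ=2.6742528 rad; a=sin²(Δφ/2)+cosφ1·cosφ2·sin²(Δλ/2)=0.5437600317; c=2·atan2(√a, √(1-a))=1.658428508; dist=6371·c=10565.848 ≈ 10565.8 km; running total=16126.1 km
Leg 2 bearing: y=sinΔλ·cosφ2=0.26140484, x=cosφ1·sinφ2-sinφ1·cosφ2·cosΔλ=-0.96125322; θ=atan2(y, x)=164.7868° ≈ 164.8°
Leg 3: φ1=-0.9517752, φ2=-0.5434781, Δφ=0.4082971, Δλ=-1.9825876 rad; a=sin²(Δφ/2)+cosφ1·cosφ2·sin²(Δλ/2)=0.3888076404; c=2·atan2(√a, √(1-a))=1.346536567; dist=6371·c=8578.784 ≈ 8578.8 km; running total=24704.9 km
Leg 3 bearing: y=sinΔλ·cosφ2=-0.78436535, x=cosφ1·sinφ2-sinφ1·cosφ2·cosΔλ=-0.57906479; θ=atan2(y, x)=-126.4369° <0 so +360° → 233.5631° ≈ 233.6°
Leg 4: φ1=-0.5434781, φ2=-0.1379107, Δφ=0.4055674, Δλ=-4.1227749 rad; a=sin²(Δφ/2)+cosφ1·cosφ2·sin²(Δλ/2)=0.7001573666; c=2·atan2(√a, √(1-a))=1.982656601; dist=6371·c=12631.505 ≈ 12631.5 km; running total=37336.4 km
Leg 4 bearing: y=sinΔλ·cosφ2=0.82326381, x=cosφ1·sinφ2-sinφ1·cosφ2·cosΔλ=-0.40247337; θ=atan2(y, x)=116.0529° ≈ 116.1°
Leg 5: φ1=-0.1379107, φ2=-0.6340223, Δφ=-0.4961116, Δλ=0.7758338 rad; a=sin²(Δφ/2)+cosφ1·cosφ2·sin²(Δλ/2)=0.1744590933; c=2·atan2(√a, √(1-a))=0.861787460; dist=6371·c=5490.448 ≈ 5490.4 km; running total=42826.8 km
Leg 5 bearing: y=sinΔλ·cosφ2=0.56420685, x=cosφ1·sinφ2-sinφ1·cosφ2·cosΔλ=-0.50770376; θ=atan2(y, x)=131.9826° ≈ 132.0°
Leg 6: φ1=-0.6340223, φ2=-0.4603446, Δφ=0.1736777, Δλ=5.1343817 rad; a=sin²(Δφ/2)+cosφ1·cosφ2·sin²(Δλ/2)=0.2205997905; c=2·atan2(√a, √(1-a))=0.977857727; dist=6371·c=6229.932 ≈ 6229.9 km; running total=49056.7 km
Leg 6 bearing: y=sinΔλ·cosφ2=-0.81730633, x=cosφ1·sinφ2-sinφ1·cosφ2·cosΔλ=-0.14054342; θ=atan2(y, x)=-99.7571° <0 so +360° → 260.2429° ≈ 260.2°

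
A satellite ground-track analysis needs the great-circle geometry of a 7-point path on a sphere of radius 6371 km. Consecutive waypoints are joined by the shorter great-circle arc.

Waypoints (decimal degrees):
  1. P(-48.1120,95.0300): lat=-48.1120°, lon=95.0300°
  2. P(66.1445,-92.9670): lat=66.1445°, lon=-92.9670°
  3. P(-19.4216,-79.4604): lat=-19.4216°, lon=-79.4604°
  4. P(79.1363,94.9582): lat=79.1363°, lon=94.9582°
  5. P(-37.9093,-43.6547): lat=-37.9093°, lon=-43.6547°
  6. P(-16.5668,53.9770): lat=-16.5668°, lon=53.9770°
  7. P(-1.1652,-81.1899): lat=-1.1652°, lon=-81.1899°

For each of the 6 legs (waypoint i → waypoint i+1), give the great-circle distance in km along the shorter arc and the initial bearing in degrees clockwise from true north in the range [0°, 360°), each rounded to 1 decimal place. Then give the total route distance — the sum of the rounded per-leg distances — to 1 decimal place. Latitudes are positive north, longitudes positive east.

Leg 1: dist=17956.6 km, bearing=10.2°
Leg 2: dist=9581.9 km, bearing=167.2°
Leg 3: dist=13368.9 km, bearing=1.2°
Leg 4: dist=15082.5 km, bearing=311.7°
Leg 5: dist=9530.8 km, bearing=107.7°
Leg 6: dist=14717.8 km, bearing=252.5°
Total: 80238.5 km

Leg 1: φ1=-0.8397128, φ2=1.1544393, Δφ=1.9941521, Δλ=-3.2811666 rad; a=sin²(Δφ/2)+cosφ1·cosφ2·sin²(Δλ/2)=0.9741275694; c=2·atan2(√a, √(1-a))=2.818490879; dist=6371·c=17956.605 ≈ 17956.6 km; running total=17956.6 km
Leg 1 bearing: y=sinΔλ·cosφ2=0.05626500, x=cosφ1·sinφ2-sinφ1·cosφ2·cosΔλ=0.31248431; θ=atan2(y, x)=10.2071° ≈ 10.2°
Leg 2: φ1=1.1544393, φ2=-0.3389709, Δφ=-1.4934102, Δλ=0.2357346 rad; a=sin²(Δφ/2)+cosφ1·cosφ2·sin²(Δλ/2)=0.4666199682; c=2·atan2(√a, √(1-a))=1.503986573; dist=6371·c=9581.898 ≈ 9581.9 km; running total=27538.5 km
Leg 2 bearing: y=sinΔλ·cosφ2=0.22026734, x=cosφ1·sinφ2-sinφ1·cosφ2·cosΔλ=-0.97315230; θ=atan2(y, x)=167.2463° ≈ 167.2°
Leg 3: φ1=-0.3389709, φ2=1.3811890, Δφ=1.7201599, Δλ=3.0441788 rad; a=sin²(Δφ/2)+cosφ1·cosφ2·sin²(Δλ/2)=0.7517316949; c=2·atan2(√a, √(1-a))=2.098398919; dist=6371·c=13368.900 ≈ 13368.9 km; running total=40907.4 km
Leg 3 bearing: y=sinΔλ·cosφ2=0.01833088, x=cosφ1·sinφ2-sinφ1·cosφ2·cosΔλ=0.86382208; θ=atan2(y, x)=1.2157° ≈ 1.2°
Leg 4: φ1=1.3811890, φ2=-0.6616421, Δφ=-2.0428311, Δλ=-2.4192515 rad; a=sin²(Δφ/2)+cosφ1·cosφ2·sin²(Δλ/2)=0.8574837307; c=2·atan2(√a, √(1-a))=2.367373893; dist=6371·c=15082.539 ≈ 15082.5 km; running total=55989.9 km
Leg 4 bearing: y=sinΔλ·cosφ2=-0.52163146, x=cosφ1·sinφ2-sinφ1·cosφ2·cosΔλ=0.46553426; θ=atan2(y, x)=-48.2524° <0 so +360° → 311.7476° ≈ 311.7°
Leg 5: φ1=-0.6616421, φ2=-0.2891452, Δφ=0.3724969, Δλ=1.7039946 rad; a=sin²(Δφ/2)+cosφ1·cosφ2·sin²(Δλ/2)=0.4626208567; c=2·atan2(√a, √(1-a))=1.495968230; dist=6371·c=9530.814 ≈ 9530.8 km; running total=65520.7 km
Leg 5 bearing: y=sinΔλ·cosφ2=0.94999788, x=cosφ1·sinφ2-sinφ1·cosφ2·cosΔλ=-0.30317526; θ=atan2(y, x)=107.6996° ≈ 107.7°
Leg 6: φ1=-0.2891452, φ2=-0.0203366, Δφ=0.2688086, Δλ=-2.3591074 rad; a=sin²(Δφ/2)+cosφ1·cosφ2·sin²(Δλ/2)=0.8368929677; c=2·atan2(√a, √(1-a))=2.310116785; dist=6371·c=14717.754 ≈ 14717.8 km; running total=80238.5 km
Leg 6 bearing: y=sinΔλ·cosφ2=-0.70489822, x=cosφ1·sinφ2-sinφ1·cosφ2·cosΔλ=-0.22165515; θ=atan2(y, x)=-107.4557° <0 so +360° → 252.5443° ≈ 252.5°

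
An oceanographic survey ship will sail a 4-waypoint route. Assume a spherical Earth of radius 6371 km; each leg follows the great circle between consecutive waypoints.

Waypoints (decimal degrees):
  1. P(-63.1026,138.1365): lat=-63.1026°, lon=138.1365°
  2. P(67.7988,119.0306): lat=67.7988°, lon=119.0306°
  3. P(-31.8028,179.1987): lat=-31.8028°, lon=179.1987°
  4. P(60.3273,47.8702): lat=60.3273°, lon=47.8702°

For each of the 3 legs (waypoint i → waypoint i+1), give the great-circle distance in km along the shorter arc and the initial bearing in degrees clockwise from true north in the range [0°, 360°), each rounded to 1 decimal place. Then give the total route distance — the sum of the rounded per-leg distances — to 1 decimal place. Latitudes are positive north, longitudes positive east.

Leg 1: dist=14635.4 km, bearing=350.5°
Leg 2: dist=12137.8 km, bearing=128.7°
Leg 3: dist=15274.7 km, bearing=326.7°
Total: 42047.9 km

Leg 1: φ1=-1.1013481, φ2=1.1833123, Δφ=2.2846604, Δλ=-0.3334609 rad; a=sin²(Δφ/2)+cosφ1·cosφ2·sin²(Δλ/2)=0.8320877868; c=2·atan2(√a, √(1-a))=2.297186805; dist=6371·c=14635.377 ≈ 14635.4 km; running total=14635.4 km
Leg 1 bearing: y=sinΔλ·cosφ2=-0.12367938, x=cosφ1·sinφ2-sinφ1·cosφ2·cosΔλ=0.73727486; θ=atan2(y, x)=-9.5228° <0 so +360° → 350.4772° ≈ 350.5°
Leg 2: φ1=1.1833123, φ2=-0.5550636, Δφ=-1.7383759, Δλ=1.0501314 rad; a=sin²(Δφ/2)+cosφ1·cosφ2·sin²(Δλ/2)=0.6640891733; c=2·atan2(√a, √(1-a))=1.905170795; dist=6371·c=12137.843 ≈ 12137.8 km; running total=26773.2 km
Leg 2 bearing: y=sinΔλ·cosφ2=0.73724990, x=cosφ1·sinφ2-sinφ1·cosφ2·cosΔλ=-0.59056037; θ=atan2(y, x)=128.6958° ≈ 128.7°
Leg 3: φ1=-0.5550636, φ2=1.0529100, Δφ=1.6079736, Δλ=-2.2921147 rad; a=sin²(Δφ/2)+cosφ1·cosφ2·sin²(Δλ/2)=0.8678626768; c=2·atan2(√a, √(1-a))=2.397533366; dist=6371·c=15274.685 ≈ 15274.7 km; running total=42047.9 km
Leg 3 bearing: y=sinΔλ·cosφ2=-0.37174678, x=cosφ1·sinφ2-sinφ1·cosφ2·cosΔλ=0.56613826; θ=atan2(y, x)=-33.2903° <0 so +360° → 326.7097° ≈ 326.7°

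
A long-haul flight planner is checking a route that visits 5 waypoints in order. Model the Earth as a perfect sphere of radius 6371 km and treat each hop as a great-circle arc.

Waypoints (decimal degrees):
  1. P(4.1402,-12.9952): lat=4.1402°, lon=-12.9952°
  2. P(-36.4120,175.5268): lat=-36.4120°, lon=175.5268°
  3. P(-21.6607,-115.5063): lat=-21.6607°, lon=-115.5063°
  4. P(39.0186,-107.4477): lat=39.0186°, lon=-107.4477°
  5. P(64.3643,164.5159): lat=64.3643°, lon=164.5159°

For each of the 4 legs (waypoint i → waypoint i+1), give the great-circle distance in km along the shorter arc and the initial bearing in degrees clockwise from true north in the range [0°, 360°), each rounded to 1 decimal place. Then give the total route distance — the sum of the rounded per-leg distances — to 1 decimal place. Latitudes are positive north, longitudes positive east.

Leg 1: φ1=0.0722601, φ2=-0.6355093, Δφ=-0.7077694, Δλ=3.2903296 rad; a=sin²(Δφ/2)+cosφ1·cosφ2·sin²(Δλ/2)=0.9183312432; c=2·atan2(√a, √(1-a))=2.561957404; dist=6371·c=16322.231 ≈ 16322.2 km; running total=16322.2 km
Leg 1 bearing: y=sinΔλ·cosφ2=-0.11925811, x=cosφ1·sinφ2-sinφ1·cosφ2·cosΔλ=-0.53457777; θ=atan2(y, x)=-167.4239° <0 so +360° → 192.5761° ≈ 192.6°
Leg 2: φ1=-0.6355093, φ2=-0.3780505, Δφ=0.2574588, Δλ=-5.0794858 rad; a=sin²(Δφ/2)+cosφ1·cosφ2·sin²(Δλ/2)=0.2562298578; c=2·atan2(√a, √(1-a))=1.061526016; dist=6371·c=6762.982 ≈ 6763.0 km; running total=23085.2 km
Leg 2 bearing: y=sinΔλ·cosφ2=0.86746399, x=cosφ1·sinφ2-sinφ1·cosφ2·cosΔλ=-0.09904895; θ=atan2(y, x)=96.5139° ≈ 96.5°
Leg 3: φ1=-0.3780505, φ2=0.6810030, Δφ=1.0590536, Δλ=0.1406491 rad; a=sin²(Δφ/2)+cosφ1·cosφ2·sin²(Δλ/2)=0.2587164457; c=2·atan2(√a, √(1-a))=1.067213012; dist=6371·c=6799.214 ≈ 6799.2 km; running total=29884.4 km
Leg 3 bearing: y=sinΔλ·cosφ2=0.10891621, x=cosφ1·sinφ2-sinφ1·cosφ2·cosΔλ=0.86906055; θ=atan2(y, x)=7.1434° ≈ 7.1°
Leg 4: φ1=0.6810030, φ2=1.1233690, Δφ=0.4423659, Δλ=4.7466603 rad; a=sin²(Δφ/2)+cosφ1·cosφ2·sin²(Δλ/2)=0.2104413793; c=2·atan2(√a, √(1-a))=0.953150868; dist=6371·c=6072.524 ≈ 6072.5 km; running total=35956.9 km
Leg 4 bearing: y=sinΔλ·cosφ2=-0.43239353, x=cosφ1·sinφ2-sinφ1·cosφ2·cosΔλ=0.69112883; θ=atan2(y, x)=-32.0315° <0 so +360° → 327.9685° ≈ 328.0°

Leg 1: dist=16322.2 km, bearing=192.6°
Leg 2: dist=6763.0 km, bearing=96.5°
Leg 3: dist=6799.2 km, bearing=7.1°
Leg 4: dist=6072.5 km, bearing=328.0°
Total: 35956.9 km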